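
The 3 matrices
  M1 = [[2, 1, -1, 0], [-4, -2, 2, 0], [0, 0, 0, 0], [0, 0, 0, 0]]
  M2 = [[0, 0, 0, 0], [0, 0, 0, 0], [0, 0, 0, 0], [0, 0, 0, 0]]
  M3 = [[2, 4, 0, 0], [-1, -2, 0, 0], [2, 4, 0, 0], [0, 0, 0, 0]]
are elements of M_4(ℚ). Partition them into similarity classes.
2 classes: {M1, M3}, {M2}

Characteristic polynomials: χ_{M1} = x^4, χ_{M2} = x^4, χ_{M3} = x^4.

{M1, M3}: invariant factors x, x, x^2.

{M2}: invariant factors x, x, x, x.

Matrices are similar if and only if their invariant-factor lists agree; the partition into similarity classes is {M1, M3}, {M2}.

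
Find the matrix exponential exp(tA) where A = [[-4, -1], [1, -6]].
A has Jordan form J = [[-5, 1], [0, -5]] with A = PJP^{-1}, so e^{tA} = P e^{tJ} P^{-1}.

For a Jordan block J_k(λ), e^{tJ_k(λ)} = e^{λt} · (I + tN + t^2 N^2/2! + ... + t^{k-1} N^{k-1}/(k-1)!) where N is the nilpotent superdiagonal part.

Assembling the blocks and conjugating back gives the entries of e^{tA} as shown above.

e^{tA} = [[(t + 1)*e^{-5*t}, -t*e^{-5*t}], [t*e^{-5*t}, (1 - t)*e^{-5*t}]]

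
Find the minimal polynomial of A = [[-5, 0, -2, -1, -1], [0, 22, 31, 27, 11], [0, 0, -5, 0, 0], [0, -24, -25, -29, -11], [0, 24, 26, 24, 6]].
The characteristic polynomial factors as (x - 6)(x + 2)(x + 5)^3. The minimal polynomial is ∏(x - λ)^{k_λ} where k_λ is the size of the largest Jordan block at λ.

For λ = -5: rank(A + 5I) = 4, and the largest Jordan block has size 3 (the smallest k with rank((A + 5I)^k) = rank((A + 5I)^(k+1))).
For λ = -2: rank(A + 2I) = 4, and the largest Jordan block has size 1 (the smallest k with rank((A + 2I)^k) = rank((A + 2I)^(k+1))).
For λ = 6: rank(A - 6I) = 4, and the largest Jordan block has size 1 (the smallest k with rank((A - 6I)^k) = rank((A - 6I)^(k+1))).

So m_A(x) = (x - 6)(x + 2)(x + 5)^3.

m_A(x) = (x - 6)(x + 2)(x + 5)^3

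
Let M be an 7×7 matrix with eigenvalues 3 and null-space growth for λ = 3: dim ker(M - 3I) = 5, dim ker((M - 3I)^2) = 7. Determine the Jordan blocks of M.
Jordan blocks: (3, 2), (3, 2), (3, 1), (3, 1), (3, 1)

λ = 3: successive nullity increments [5, 2] count blocks of size ≥ k; block sizes are [2, 2, 1, 1, 1].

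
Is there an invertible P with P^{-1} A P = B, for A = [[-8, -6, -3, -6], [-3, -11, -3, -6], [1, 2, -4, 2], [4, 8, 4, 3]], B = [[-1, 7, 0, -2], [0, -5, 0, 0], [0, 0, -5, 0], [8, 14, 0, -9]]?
Yes.

Two matrices over a field are similar if and only if they have the same invariant factors.

Both A and B have characteristic polynomial (x + 5)^4 and minimal polynomial (x + 5)^2. Computing further, both have invariant factors x + 5, x + 5, (x + 5)^2. Hence A and B are similar.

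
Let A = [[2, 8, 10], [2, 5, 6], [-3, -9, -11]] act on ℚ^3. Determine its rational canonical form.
R = [[0, 0, 0], [1, 0, -1], [0, 1, -4]]

The invariant factors of A (the non-unit diagonal entries of the Smith normal form of xI - A over ℚ[x]) are x(x^2 + 4x + 1), each dividing the next. The characteristic polynomial is their product, x(x^2 + 4x + 1).

The rational canonical form is the block-diagonal matrix of companion matrices C(f_i):
R = [[0, 0, 0], [1, 0, -1], [0, 1, -4]].

Note the characteristic polynomial does not split into linear factors over ℚ, so A has no Jordan form over ℚ; the rational canonical form exists over any field.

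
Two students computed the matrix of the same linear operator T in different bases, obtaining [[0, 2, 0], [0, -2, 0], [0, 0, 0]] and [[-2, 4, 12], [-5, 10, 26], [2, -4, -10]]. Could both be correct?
Both have characteristic polynomial x^2(x + 2), but the minimal polynomial of A is x(x + 2) while the minimal polynomial of B is x^2(x + 2). The minimal polynomial is a similarity invariant, so A and B are not similar.

No.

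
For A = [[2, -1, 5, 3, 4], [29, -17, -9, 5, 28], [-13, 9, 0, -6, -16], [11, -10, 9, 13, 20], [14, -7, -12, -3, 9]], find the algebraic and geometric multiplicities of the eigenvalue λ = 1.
The characteristic polynomial is (x - 4)^2(x - 1)(x + 1)^2, so the factor x - 1 appears with exponent 1: the algebraic multiplicity is 1.

rank(A - I) = 4, so the eigenspace has dimension 5 - 4 = 1: the geometric multiplicity is 1.

algebraic multiplicity 1, geometric multiplicity 1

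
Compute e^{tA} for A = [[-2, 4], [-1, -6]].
A has Jordan form J = [[-4, 1], [0, -4]] with A = PJP^{-1}, so e^{tA} = P e^{tJ} P^{-1}.

For a Jordan block J_k(λ), e^{tJ_k(λ)} = e^{λt} · (I + tN + t^2 N^2/2! + ... + t^{k-1} N^{k-1}/(k-1)!) where N is the nilpotent superdiagonal part.

Assembling the blocks and conjugating back gives the entries of e^{tA} as shown above.

e^{tA} = [[(2*t + 1)*e^{-4*t}, 4*t*e^{-4*t}], [-t*e^{-4*t}, (1 - 2*t)*e^{-4*t}]]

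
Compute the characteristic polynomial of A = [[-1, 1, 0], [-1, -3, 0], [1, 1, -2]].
χ_A(x) = (x + 2)^3

xI - A = [[x + 1, -1, 0], [1, x + 3, 0], [-1, -1, x + 2]].

Expanding det(xI - A) along the first row:
det(xI - A) = + (x + 1)·det([[x + 3, 0], [-1, x + 2]]) - (-1)·det([[1, 0], [-1, x + 2]]) + (0)·det([[1, x + 3], [-1, -1]]).

Evaluating gives χ_A(x) = x^3 + 6x^2 + 12x + 8 = (x + 2)^3.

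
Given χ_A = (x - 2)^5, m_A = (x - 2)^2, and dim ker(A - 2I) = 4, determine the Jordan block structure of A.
λ = 2: algebraic multiplicity 5 (exponent in χ_A), largest block size 2 (exponent in m_A), 4 blocks (geometric multiplicity). These force block sizes [2, 1, 1, 1].

Jordan blocks: (2, 2), (2, 1), (2, 1), (2, 1)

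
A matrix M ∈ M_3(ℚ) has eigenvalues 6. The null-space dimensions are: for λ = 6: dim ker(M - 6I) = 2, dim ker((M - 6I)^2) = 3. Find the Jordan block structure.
λ = 6: successive nullity increments [2, 1] count blocks of size ≥ k; block sizes are [2, 1].

Jordan blocks: (6, 2), (6, 1)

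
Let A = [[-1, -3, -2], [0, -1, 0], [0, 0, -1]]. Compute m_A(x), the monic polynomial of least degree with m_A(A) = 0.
m_A(x) = (x + 1)^2

The characteristic polynomial factors as (x + 1)^3. The minimal polynomial is ∏(x - λ)^{k_λ} where k_λ is the size of the largest Jordan block at λ.

For λ = -1: rank(A + I) = 1, and the largest Jordan block has size 2 (the smallest k with rank((A + I)^k) = rank((A + I)^(k+1))).

So m_A(x) = (x + 1)^2.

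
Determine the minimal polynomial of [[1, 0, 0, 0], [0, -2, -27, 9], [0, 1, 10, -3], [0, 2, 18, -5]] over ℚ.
m_A(x) = (x - 1)^2

The characteristic polynomial factors as (x - 1)^4. The minimal polynomial is ∏(x - λ)^{k_λ} where k_λ is the size of the largest Jordan block at λ.

For λ = 1: rank(A - I) = 1, and the largest Jordan block has size 2 (the smallest k with rank((A - I)^k) = rank((A - I)^(k+1))).

So m_A(x) = (x - 1)^2.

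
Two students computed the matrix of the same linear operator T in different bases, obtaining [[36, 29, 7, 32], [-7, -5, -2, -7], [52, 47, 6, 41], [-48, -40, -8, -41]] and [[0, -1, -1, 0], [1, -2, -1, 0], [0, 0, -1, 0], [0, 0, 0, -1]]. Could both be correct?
Both have characteristic polynomial (x + 1)^4, but the minimal polynomial of A is (x + 1)^3 while the minimal polynomial of B is (x + 1)^2. The minimal polynomial is a similarity invariant, so A and B are not similar.

No.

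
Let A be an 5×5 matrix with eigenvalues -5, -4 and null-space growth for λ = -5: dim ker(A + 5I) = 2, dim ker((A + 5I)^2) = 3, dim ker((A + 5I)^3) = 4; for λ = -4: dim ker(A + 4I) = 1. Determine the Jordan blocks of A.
λ = -5: successive nullity increments [2, 1, 1] count blocks of size ≥ k; block sizes are [3, 1].
λ = -4: successive nullity increments [1] count blocks of size ≥ k; block sizes are [1].

Jordan blocks: (-5, 3), (-5, 1), (-4, 1)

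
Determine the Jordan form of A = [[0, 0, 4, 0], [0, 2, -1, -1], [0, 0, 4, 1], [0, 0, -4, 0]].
The characteristic polynomial is det(xI - A) = x(x - 2)^3, so the eigenvalues are 0 (algebraic multiplicity 1), 2 (algebraic multiplicity 3).

For λ = 0: algebraic multiplicity 1 gives one 1×1 block.

For λ = 2: rank(A - 2I) = 3, rank((A - 2I)^2) = 2, rank((A - 2I)^3) = 1. The eigenspace has dimension 4 - 3 = 1, so there is 1 Jordan block; the rank sequence gives block sizes [3].

Assembling the blocks gives the Jordan form J above.

J = [[0, 0, 0, 0], [0, 2, 1, 0], [0, 0, 2, 1], [0, 0, 0, 2]]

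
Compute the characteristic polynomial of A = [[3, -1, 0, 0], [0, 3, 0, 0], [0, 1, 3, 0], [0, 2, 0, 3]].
xI - A = [[x - 3, 1, 0, 0], [0, x - 3, 0, 0], [0, -1, x - 3, 0], [0, -2, 0, x - 3]].

Expanding det(xI - A) along the first row:
det(xI - A) = + (x - 3)·det([[x - 3, 0, 0], [-1, x - 3, 0], [-2, 0, x - 3]]) - (1)·det([[0, 0, 0], [0, x - 3, 0], [0, 0, x - 3]]) + (0)·det([[0, x - 3, 0], [0, -1, 0], [0, -2, x - 3]]) - (0)·det([[0, x - 3, 0], [0, -1, x - 3], [0, -2, 0]]).

Evaluating gives χ_A(x) = x^4 - 12x^3 + 54x^2 - 108x + 81 = (x - 3)^4.

χ_A(x) = (x - 3)^4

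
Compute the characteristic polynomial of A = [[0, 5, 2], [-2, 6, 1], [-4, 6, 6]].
xI - A = [[x, -5, -2], [2, x - 6, -1], [4, -6, x - 6]].

Expanding det(xI - A) along the first row:
det(xI - A) = + (x)·det([[x - 6, -1], [-6, x - 6]]) - (-5)·det([[2, -1], [4, x - 6]]) + (-2)·det([[2, x - 6], [4, -6]]).

Evaluating gives χ_A(x) = x^3 - 12x^2 + 48x - 64 = (x - 4)^3.

χ_A(x) = (x - 4)^3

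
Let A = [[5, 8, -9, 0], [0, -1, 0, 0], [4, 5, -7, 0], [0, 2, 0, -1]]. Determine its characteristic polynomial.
χ_A(x) = (x + 1)^4

xI - A = [[x - 5, -8, 9, 0], [0, x + 1, 0, 0], [-4, -5, x + 7, 0], [0, -2, 0, x + 1]].

Expanding det(xI - A) along the first row:
det(xI - A) = + (x - 5)·det([[x + 1, 0, 0], [-5, x + 7, 0], [-2, 0, x + 1]]) - (-8)·det([[0, 0, 0], [-4, x + 7, 0], [0, 0, x + 1]]) + (9)·det([[0, x + 1, 0], [-4, -5, 0], [0, -2, x + 1]]) - (0)·det([[0, x + 1, 0], [-4, -5, x + 7], [0, -2, 0]]).

Evaluating gives χ_A(x) = x^4 + 4x^3 + 6x^2 + 4x + 1 = (x + 1)^4.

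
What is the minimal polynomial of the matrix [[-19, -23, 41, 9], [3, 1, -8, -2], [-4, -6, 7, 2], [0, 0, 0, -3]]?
The characteristic polynomial factors as (x + 3)^2(x + 4)^2. The minimal polynomial is ∏(x - λ)^{k_λ} where k_λ is the size of the largest Jordan block at λ.

For λ = -4: rank(A + 4I) = 3, and the largest Jordan block has size 2 (the smallest k with rank((A + 4I)^k) = rank((A + 4I)^(k+1))).
For λ = -3: rank(A + 3I) = 2, and the largest Jordan block has size 1 (the smallest k with rank((A + 3I)^k) = rank((A + 3I)^(k+1))).

So m_A(x) = (x + 3)(x + 4)^2.

m_A(x) = (x + 3)(x + 4)^2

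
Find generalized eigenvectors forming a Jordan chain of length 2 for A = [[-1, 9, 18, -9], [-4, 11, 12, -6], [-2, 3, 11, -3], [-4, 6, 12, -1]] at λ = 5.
v_1 = [[1, -2, 1, -1]]^T, v_2 = [[3, 2, 1, 2]]^T

We seek v_1 ∈ ker((A - 5I)^2) \ ker(A - 5I), then set v_{i+1} = (A - 5I) v_i.

One such chain is v_1 = [[1, -2, 1, -1]]^T, v_2 = [[3, 2, 1, 2]]^T. Check: (A - 5I) v_2 = [[0, 0, 0, 0]]^T = 0.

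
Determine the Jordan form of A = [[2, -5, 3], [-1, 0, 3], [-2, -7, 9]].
The characteristic polynomial is det(xI - A) = (x - 4)^2(x - 3), so the eigenvalues are 3 (algebraic multiplicity 1), 4 (algebraic multiplicity 2).

For λ = 3: algebraic multiplicity 1 gives one 1×1 block.

For λ = 4: rank(A - 4I) = 2, rank((A - 4I)^2) = 1. The eigenspace has dimension 3 - 2 = 1, so there is 1 Jordan block; the rank sequence gives block sizes [2].

Assembling the blocks gives the Jordan form J above.

J = [[3, 0, 0], [0, 4, 1], [0, 0, 4]]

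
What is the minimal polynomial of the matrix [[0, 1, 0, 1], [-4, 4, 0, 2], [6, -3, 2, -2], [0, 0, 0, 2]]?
The characteristic polynomial factors as (x - 2)^4. The minimal polynomial is ∏(x - λ)^{k_λ} where k_λ is the size of the largest Jordan block at λ.

For λ = 2: rank(A - 2I) = 2, and the largest Jordan block has size 2 (the smallest k with rank((A - 2I)^k) = rank((A - 2I)^(k+1))).

So m_A(x) = (x - 2)^2.

m_A(x) = (x - 2)^2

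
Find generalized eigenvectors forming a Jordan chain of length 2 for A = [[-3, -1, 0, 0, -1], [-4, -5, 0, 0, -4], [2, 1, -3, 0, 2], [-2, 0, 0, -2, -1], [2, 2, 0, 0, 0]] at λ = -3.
We seek v_1 ∈ ker((A + 3I)^2) \ ker(A + 3I), then set v_{i+1} = (A + 3I) v_i.

One such chain is v_1 = [[0, 1, 0, 0, 0]]^T, v_2 = [[-1, -2, 1, 0, 2]]^T. Check: (A + 3I) v_2 = [[0, 0, 0, 0, 0]]^T = 0.

v_1 = [[0, 1, 0, 0, 0]]^T, v_2 = [[-1, -2, 1, 0, 2]]^T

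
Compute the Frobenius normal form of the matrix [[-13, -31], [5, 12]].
R = [[0, 1], [1, -1]]

The invariant factors of A (the non-unit diagonal entries of the Smith normal form of xI - A over ℚ[x]) are x^2 + x - 1, each dividing the next. The characteristic polynomial is their product, x^2 + x - 1.

The rational canonical form is the block-diagonal matrix of companion matrices C(f_i):
R = [[0, 1], [1, -1]].

Note the characteristic polynomial does not split into linear factors over ℚ, so A has no Jordan form over ℚ; the rational canonical form exists over any field.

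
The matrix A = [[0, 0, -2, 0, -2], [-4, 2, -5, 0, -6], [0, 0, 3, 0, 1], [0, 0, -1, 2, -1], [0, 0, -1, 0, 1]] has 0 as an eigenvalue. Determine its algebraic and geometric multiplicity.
The characteristic polynomial is x(x - 2)^4, so the factor x appears with exponent 1: the algebraic multiplicity is 1.

rank(A) = 4, so the eigenspace has dimension 5 - 4 = 1: the geometric multiplicity is 1.

algebraic multiplicity 1, geometric multiplicity 1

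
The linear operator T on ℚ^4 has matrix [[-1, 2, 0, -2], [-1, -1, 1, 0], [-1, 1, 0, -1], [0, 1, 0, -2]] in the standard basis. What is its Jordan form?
The characteristic polynomial is det(xI - A) = (x + 1)^4, so the eigenvalues are -1 (algebraic multiplicity 4).

For λ = -1: rank(A + I) = 2, rank((A + I)^2) = 1, rank((A + I)^3) = 0. The eigenspace has dimension 4 - 2 = 2, so there are 2 Jordan blocks; the rank sequence gives block sizes [3, 1].

Assembling the blocks gives the Jordan form J above.

J = [[-1, 1, 0, 0], [0, -1, 1, 0], [0, 0, -1, 0], [0, 0, 0, -1]]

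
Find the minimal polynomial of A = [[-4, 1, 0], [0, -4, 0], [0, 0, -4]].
The characteristic polynomial factors as (x + 4)^3. The minimal polynomial is ∏(x - λ)^{k_λ} where k_λ is the size of the largest Jordan block at λ.

For λ = -4: rank(A + 4I) = 1, and the largest Jordan block has size 2 (the smallest k with rank((A + 4I)^k) = rank((A + 4I)^(k+1))).

So m_A(x) = (x + 4)^2.

m_A(x) = (x + 4)^2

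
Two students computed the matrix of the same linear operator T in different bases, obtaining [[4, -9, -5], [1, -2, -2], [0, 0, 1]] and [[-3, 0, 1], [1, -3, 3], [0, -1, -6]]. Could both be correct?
No.

trace(A) = 3 but trace(B) = -12. The trace is a similarity invariant, so A and B are not similar.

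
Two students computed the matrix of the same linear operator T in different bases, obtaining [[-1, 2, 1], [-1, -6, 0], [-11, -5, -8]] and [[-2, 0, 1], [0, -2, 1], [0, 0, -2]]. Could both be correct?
trace(A) = -15 but trace(B) = -6. The trace is a similarity invariant, so A and B are not similar.

No.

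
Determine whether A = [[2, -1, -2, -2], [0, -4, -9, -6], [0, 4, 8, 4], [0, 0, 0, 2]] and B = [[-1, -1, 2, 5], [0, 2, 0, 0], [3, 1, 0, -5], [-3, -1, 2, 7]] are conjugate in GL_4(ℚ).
No.

Both have characteristic polynomial (x - 2)^4, but the minimal polynomial of A is (x - 2)^3 while the minimal polynomial of B is (x - 2)^2. The minimal polynomial is a similarity invariant, so A and B are not similar.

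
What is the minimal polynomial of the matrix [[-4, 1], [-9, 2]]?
m_A(x) = (x + 1)^2

The characteristic polynomial factors as (x + 1)^2. The minimal polynomial is ∏(x - λ)^{k_λ} where k_λ is the size of the largest Jordan block at λ.

For λ = -1: rank(A + I) = 1, and the largest Jordan block has size 2 (the smallest k with rank((A + I)^k) = rank((A + I)^(k+1))).

So m_A(x) = (x + 1)^2.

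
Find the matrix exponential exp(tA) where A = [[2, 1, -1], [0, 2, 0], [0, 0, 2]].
A has Jordan form J = [[2, 1, 0], [0, 2, 0], [0, 0, 2]] with A = PJP^{-1}, so e^{tA} = P e^{tJ} P^{-1}.

For a Jordan block J_k(λ), e^{tJ_k(λ)} = e^{λt} · (I + tN + t^2 N^2/2! + ... + t^{k-1} N^{k-1}/(k-1)!) where N is the nilpotent superdiagonal part.

Assembling the blocks and conjugating back gives the entries of e^{tA} as shown above.

e^{tA} = [[e^{2*t}, t*e^{2*t}, -t*e^{2*t}], [0, e^{2*t}, 0], [0, 0, e^{2*t}]]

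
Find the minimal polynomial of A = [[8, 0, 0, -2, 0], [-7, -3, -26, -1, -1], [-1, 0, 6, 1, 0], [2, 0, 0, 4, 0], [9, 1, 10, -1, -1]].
The characteristic polynomial factors as (x - 6)^3(x + 2)^2. The minimal polynomial is ∏(x - λ)^{k_λ} where k_λ is the size of the largest Jordan block at λ.

For λ = -2: rank(A + 2I) = 4, and the largest Jordan block has size 2 (the smallest k with rank((A + 2I)^k) = rank((A + 2I)^(k+1))).
For λ = 6: rank(A - 6I) = 3, and the largest Jordan block has size 2 (the smallest k with rank((A - 6I)^k) = rank((A - 6I)^(k+1))).

So m_A(x) = (x - 6)^2(x + 2)^2.

m_A(x) = (x - 6)^2(x + 2)^2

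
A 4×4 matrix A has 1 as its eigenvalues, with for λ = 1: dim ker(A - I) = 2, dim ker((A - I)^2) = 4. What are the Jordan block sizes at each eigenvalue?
Jordan blocks: (1, 2), (1, 2)

λ = 1: successive nullity increments [2, 2] count blocks of size ≥ k; block sizes are [2, 2].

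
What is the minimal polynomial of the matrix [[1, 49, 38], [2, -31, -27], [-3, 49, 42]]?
The characteristic polynomial factors as (x - 4)^3. The minimal polynomial is ∏(x - λ)^{k_λ} where k_λ is the size of the largest Jordan block at λ.

For λ = 4: rank(A - 4I) = 2, and the largest Jordan block has size 3 (the smallest k with rank((A - 4I)^k) = rank((A - 4I)^(k+1))).

So m_A(x) = (x - 4)^3.

m_A(x) = (x - 4)^3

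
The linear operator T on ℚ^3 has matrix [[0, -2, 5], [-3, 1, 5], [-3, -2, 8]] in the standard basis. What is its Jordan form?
The characteristic polynomial is det(xI - A) = (x - 3)^3, so the eigenvalues are 3 (algebraic multiplicity 3).

For λ = 3: rank(A - 3I) = 1, rank((A - 3I)^2) = 0. The eigenspace has dimension 3 - 1 = 2, so there are 2 Jordan blocks; the rank sequence gives block sizes [2, 1].

Assembling the blocks gives the Jordan form J above.

J = [[3, 1, 0], [0, 3, 0], [0, 0, 3]]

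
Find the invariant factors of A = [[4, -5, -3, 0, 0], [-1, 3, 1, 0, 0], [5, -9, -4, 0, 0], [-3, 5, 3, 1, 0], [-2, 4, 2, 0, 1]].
x - 1, x - 1, (x - 1)^3

The Jordan structure of A has elementary divisors (x - 1)^3, (x - 1), (x - 1). Arranging the block sizes at each eigenvalue in decreasing order and taking row products gives the invariant factors.

Invariant factors (smallest first, each dividing the next): x - 1, x - 1, (x - 1)^3.

Check: the last factor (x - 1)^3 is the minimal polynomial, and the product (x - 1)^5 is the characteristic polynomial.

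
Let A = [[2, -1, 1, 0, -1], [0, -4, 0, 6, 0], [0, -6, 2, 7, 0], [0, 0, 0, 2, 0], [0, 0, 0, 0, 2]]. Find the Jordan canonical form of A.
The characteristic polynomial is det(xI - A) = (x - 2)^4(x + 4), so the eigenvalues are -4 (algebraic multiplicity 1), 2 (algebraic multiplicity 4).

For λ = -4: algebraic multiplicity 1 gives one 1×1 block.

For λ = 2: rank(A - 2I) = 3, rank((A - 2I)^2) = 2, rank((A - 2I)^3) = 1. The eigenspace has dimension 5 - 3 = 2, so there are 2 Jordan blocks; the rank sequence gives block sizes [3, 1].

Assembling the blocks gives the Jordan form J above.

J = [[-4, 0, 0, 0, 0], [0, 2, 1, 0, 0], [0, 0, 2, 1, 0], [0, 0, 0, 2, 0], [0, 0, 0, 0, 2]]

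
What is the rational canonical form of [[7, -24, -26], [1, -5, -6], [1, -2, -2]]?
R = [[0, 0, 4], [1, 0, 1], [0, 1, 0]]

The invariant factors of A (the non-unit diagonal entries of the Smith normal form of xI - A over ℚ[x]) are x^3 - x - 4, each dividing the next. The characteristic polynomial is their product, x^3 - x - 4.

The rational canonical form is the block-diagonal matrix of companion matrices C(f_i):
R = [[0, 0, 4], [1, 0, 1], [0, 1, 0]].

Note the characteristic polynomial does not split into linear factors over ℚ, so A has no Jordan form over ℚ; the rational canonical form exists over any field.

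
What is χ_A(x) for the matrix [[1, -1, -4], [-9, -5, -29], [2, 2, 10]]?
χ_A(x) = (x - 2)^3

xI - A = [[x - 1, 1, 4], [9, x + 5, 29], [-2, -2, x - 10]].

Expanding det(xI - A) along the first row:
det(xI - A) = + (x - 1)·det([[x + 5, 29], [-2, x - 10]]) - (1)·det([[9, 29], [-2, x - 10]]) + (4)·det([[9, x + 5], [-2, -2]]).

Evaluating gives χ_A(x) = x^3 - 6x^2 + 12x - 8 = (x - 2)^3.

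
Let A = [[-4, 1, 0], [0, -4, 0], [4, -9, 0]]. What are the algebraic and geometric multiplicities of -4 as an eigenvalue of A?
algebraic multiplicity 2, geometric multiplicity 1

The characteristic polynomial is x(x + 4)^2, so the factor x + 4 appears with exponent 2: the algebraic multiplicity is 2.

rank(A + 4I) = 2, so the eigenspace has dimension 3 - 2 = 1: the geometric multiplicity is 1.

Since 1 < 2, A is not diagonalizable.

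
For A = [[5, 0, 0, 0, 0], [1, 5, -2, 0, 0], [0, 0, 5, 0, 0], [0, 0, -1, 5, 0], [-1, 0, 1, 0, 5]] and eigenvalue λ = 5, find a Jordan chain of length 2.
We seek v_1 ∈ ker((A - 5I)^2) \ ker(A - 5I), then set v_{i+1} = (A - 5I) v_i.

One such chain is v_1 = [[0, 0, 1, 0, 3]]^T, v_2 = [[0, -2, 0, -1, 1]]^T. Check: (A - 5I) v_2 = [[0, 0, 0, 0, 0]]^T = 0.

v_1 = [[0, 0, 1, 0, 3]]^T, v_2 = [[0, -2, 0, -1, 1]]^T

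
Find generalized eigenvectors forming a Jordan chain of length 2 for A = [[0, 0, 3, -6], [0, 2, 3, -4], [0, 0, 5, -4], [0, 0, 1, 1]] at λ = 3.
We seek v_1 ∈ ker((A - 3I)^2) \ ker(A - 3I), then set v_{i+1} = (A - 3I) v_i.

One such chain is v_1 = [[1, 3, 3, 1]]^T, v_2 = [[0, 2, 2, 1]]^T. Check: (A - 3I) v_2 = [[0, 0, 0, 0]]^T = 0.

v_1 = [[1, 3, 3, 1]]^T, v_2 = [[0, 2, 2, 1]]^T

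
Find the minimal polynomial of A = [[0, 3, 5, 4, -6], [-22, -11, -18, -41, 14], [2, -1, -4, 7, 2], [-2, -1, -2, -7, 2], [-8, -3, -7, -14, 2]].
The characteristic polynomial factors as (x + 4)^5. The minimal polynomial is ∏(x - λ)^{k_λ} where k_λ is the size of the largest Jordan block at λ.

For λ = -4: rank(A + 4I) = 2, and the largest Jordan block has size 2 (the smallest k with rank((A + 4I)^k) = rank((A + 4I)^(k+1))).

So m_A(x) = (x + 4)^2.

m_A(x) = (x + 4)^2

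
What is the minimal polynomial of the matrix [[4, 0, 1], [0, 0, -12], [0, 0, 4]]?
m_A(x) = x(x - 4)^2

The characteristic polynomial factors as x(x - 4)^2. The minimal polynomial is ∏(x - λ)^{k_λ} where k_λ is the size of the largest Jordan block at λ.

For λ = 0: rank(A) = 2, and the largest Jordan block has size 1 (the smallest k with rank(A^k) = rank(A^(k+1))).
For λ = 4: rank(A - 4I) = 2, and the largest Jordan block has size 2 (the smallest k with rank((A - 4I)^k) = rank((A - 4I)^(k+1))).

So m_A(x) = x(x - 4)^2.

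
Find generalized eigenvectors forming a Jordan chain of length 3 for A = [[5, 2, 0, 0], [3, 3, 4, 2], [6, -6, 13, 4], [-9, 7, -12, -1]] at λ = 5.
v_1 = [[1, 1, 1, -2]]^T, v_2 = [[2, 1, 0, -2]]^T, v_3 = [[2, 0, -2, 1]]^T

We seek v_1 ∈ ker((A - 5I)^3) \ ker((A - 5I)^2), then set v_{i+1} = (A - 5I) v_i.

One such chain is v_1 = [[1, 1, 1, -2]]^T, v_2 = [[2, 1, 0, -2]]^T, v_3 = [[2, 0, -2, 1]]^T. Check: (A - 5I) v_3 = [[0, 0, 0, 0]]^T = 0.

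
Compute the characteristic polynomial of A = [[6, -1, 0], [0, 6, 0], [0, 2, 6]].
χ_A(x) = (x - 6)^3

xI - A = [[x - 6, 1, 0], [0, x - 6, 0], [0, -2, x - 6]].

Expanding det(xI - A) along the first row:
det(xI - A) = + (x - 6)·det([[x - 6, 0], [-2, x - 6]]) - (1)·det([[0, 0], [0, x - 6]]) + (0)·det([[0, x - 6], [0, -2]]).

Evaluating gives χ_A(x) = x^3 - 18x^2 + 108x - 216 = (x - 6)^3.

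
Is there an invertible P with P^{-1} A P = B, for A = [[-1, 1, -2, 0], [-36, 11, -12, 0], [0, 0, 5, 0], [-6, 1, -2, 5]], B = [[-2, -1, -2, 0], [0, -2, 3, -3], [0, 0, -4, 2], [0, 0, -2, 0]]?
No.

trace(A) = 20 but trace(B) = -8. The trace is a similarity invariant, so A and B are not similar.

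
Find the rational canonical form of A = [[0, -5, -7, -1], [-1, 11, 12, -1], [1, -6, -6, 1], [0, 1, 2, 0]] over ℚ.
R = [[0, 0, 0, 4], [1, 0, 0, 0], [0, 1, 0, -7], [0, 0, 1, 5]]

The invariant factors of A (the non-unit diagonal entries of the Smith normal form of xI - A over ℚ[x]) are (x - 2)^2(x^2 - x - 1), each dividing the next. The characteristic polynomial is their product, (x - 2)^2(x^2 - x - 1).

The rational canonical form is the block-diagonal matrix of companion matrices C(f_i):
R = [[0, 0, 0, 4], [1, 0, 0, 0], [0, 1, 0, -7], [0, 0, 1, 5]].

Note the characteristic polynomial does not split into linear factors over ℚ, so A has no Jordan form over ℚ; the rational canonical form exists over any field.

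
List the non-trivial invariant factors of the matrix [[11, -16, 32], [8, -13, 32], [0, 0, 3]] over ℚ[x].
x - 3, (x - 3)(x + 5)

The Jordan structure of A has elementary divisors (x + 5), (x - 3), (x - 3). Arranging the block sizes at each eigenvalue in decreasing order and taking row products gives the invariant factors.

Invariant factors (smallest first, each dividing the next): x - 3, (x - 3)(x + 5).

Check: the last factor (x - 3)(x + 5) is the minimal polynomial, and the product (x - 3)^2(x + 5) is the characteristic polynomial.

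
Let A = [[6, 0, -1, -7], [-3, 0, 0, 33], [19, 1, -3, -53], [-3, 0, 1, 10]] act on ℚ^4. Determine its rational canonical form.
The invariant factors of A (the non-unit diagonal entries of the Smith normal form of xI - A over ℚ[x]) are x - 3, (x - 4)(x - 3)^2, each dividing the next. The characteristic polynomial is their product, (x - 4)(x - 3)^3.

The rational canonical form is the block-diagonal matrix of companion matrices C(f_i):
R = [[3, 0, 0, 0], [0, 0, 0, 36], [0, 1, 0, -33], [0, 0, 1, 10]].

R = [[3, 0, 0, 0], [0, 0, 0, 36], [0, 1, 0, -33], [0, 0, 1, 10]]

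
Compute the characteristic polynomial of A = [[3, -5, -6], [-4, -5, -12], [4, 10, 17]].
χ_A(x) = (x - 5)^3

xI - A = [[x - 3, 5, 6], [4, x + 5, 12], [-4, -10, x - 17]].

Expanding det(xI - A) along the first row:
det(xI - A) = + (x - 3)·det([[x + 5, 12], [-10, x - 17]]) - (5)·det([[4, 12], [-4, x - 17]]) + (6)·det([[4, x + 5], [-4, -10]]).

Evaluating gives χ_A(x) = x^3 - 15x^2 + 75x - 125 = (x - 5)^3.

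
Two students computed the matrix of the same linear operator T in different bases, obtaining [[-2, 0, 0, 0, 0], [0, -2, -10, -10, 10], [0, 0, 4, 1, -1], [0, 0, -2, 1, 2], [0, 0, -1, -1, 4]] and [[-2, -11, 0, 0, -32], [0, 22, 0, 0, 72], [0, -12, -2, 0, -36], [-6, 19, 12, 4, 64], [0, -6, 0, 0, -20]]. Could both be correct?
trace(A) = 5 but trace(B) = 2. The trace is a similarity invariant, so A and B are not similar.

No.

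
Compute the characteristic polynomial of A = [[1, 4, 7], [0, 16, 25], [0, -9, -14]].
xI - A = [[x - 1, -4, -7], [0, x - 16, -25], [0, 9, x + 14]].

Expanding det(xI - A) along the first row:
det(xI - A) = + (x - 1)·det([[x - 16, -25], [9, x + 14]]) - (-4)·det([[0, -25], [0, x + 14]]) + (-7)·det([[0, x - 16], [0, 9]]).

Evaluating gives χ_A(x) = x^3 - 3x^2 + 3x - 1 = (x - 1)^3.

χ_A(x) = (x - 1)^3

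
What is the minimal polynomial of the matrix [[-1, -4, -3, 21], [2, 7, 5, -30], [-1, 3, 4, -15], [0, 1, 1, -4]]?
m_A(x) = x(x - 2)^3

The characteristic polynomial factors as x(x - 2)^3. The minimal polynomial is ∏(x - λ)^{k_λ} where k_λ is the size of the largest Jordan block at λ.

For λ = 0: rank(A) = 3, and the largest Jordan block has size 1 (the smallest k with rank(A^k) = rank(A^(k+1))).
For λ = 2: rank(A - 2I) = 3, and the largest Jordan block has size 3 (the smallest k with rank((A - 2I)^k) = rank((A - 2I)^(k+1))).

So m_A(x) = x(x - 2)^3.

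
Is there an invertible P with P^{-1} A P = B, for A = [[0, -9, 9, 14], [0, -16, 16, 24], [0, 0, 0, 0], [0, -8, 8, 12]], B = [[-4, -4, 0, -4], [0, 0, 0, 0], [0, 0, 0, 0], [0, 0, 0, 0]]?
No.

Both have characteristic polynomial x^3(x + 4), but the minimal polynomial of A is x^2(x + 4) while the minimal polynomial of B is x(x + 4). The minimal polynomial is a similarity invariant, so A and B are not similar.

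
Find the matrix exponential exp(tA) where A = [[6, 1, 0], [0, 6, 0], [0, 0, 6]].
A has Jordan form J = [[6, 1, 0], [0, 6, 0], [0, 0, 6]] with A = PJP^{-1}, so e^{tA} = P e^{tJ} P^{-1}.

For a Jordan block J_k(λ), e^{tJ_k(λ)} = e^{λt} · (I + tN + t^2 N^2/2! + ... + t^{k-1} N^{k-1}/(k-1)!) where N is the nilpotent superdiagonal part.

Assembling the blocks and conjugating back gives the entries of e^{tA} as shown above.

e^{tA} = [[e^{6*t}, t*e^{6*t}, 0], [0, e^{6*t}, 0], [0, 0, e^{6*t}]]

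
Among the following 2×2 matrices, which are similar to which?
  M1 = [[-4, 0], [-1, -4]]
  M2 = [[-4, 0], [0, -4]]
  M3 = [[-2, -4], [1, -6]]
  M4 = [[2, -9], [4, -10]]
Characteristic polynomials: χ_{M1} = (x + 4)^2, χ_{M2} = (x + 4)^2, χ_{M3} = (x + 4)^2, χ_{M4} = (x + 4)^2.

{M1, M3, M4}: invariant factors (x + 4)^2.

{M2}: invariant factors x + 4, x + 4.

Matrices are similar if and only if their invariant-factor lists agree; the partition into similarity classes is {M1, M3, M4}, {M2}.

2 classes: {M1, M3, M4}, {M2}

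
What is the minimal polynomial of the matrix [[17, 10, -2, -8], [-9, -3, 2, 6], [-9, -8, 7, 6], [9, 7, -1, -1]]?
The characteristic polynomial factors as (x - 5)^4. The minimal polynomial is ∏(x - λ)^{k_λ} where k_λ is the size of the largest Jordan block at λ.

For λ = 5: rank(A - 5I) = 2, and the largest Jordan block has size 2 (the smallest k with rank((A - 5I)^k) = rank((A - 5I)^(k+1))).

So m_A(x) = (x - 5)^2.

m_A(x) = (x - 5)^2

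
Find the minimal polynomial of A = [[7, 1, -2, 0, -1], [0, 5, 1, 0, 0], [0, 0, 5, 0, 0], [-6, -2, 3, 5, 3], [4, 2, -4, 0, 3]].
The characteristic polynomial factors as (x - 5)^5. The minimal polynomial is ∏(x - λ)^{k_λ} where k_λ is the size of the largest Jordan block at λ.

For λ = 5: rank(A - 5I) = 3, and the largest Jordan block has size 3 (the smallest k with rank((A - 5I)^k) = rank((A - 5I)^(k+1))).

So m_A(x) = (x - 5)^3.

m_A(x) = (x - 5)^3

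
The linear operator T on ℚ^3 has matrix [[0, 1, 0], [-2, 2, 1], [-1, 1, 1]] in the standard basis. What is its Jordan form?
J = [[1, 1, 0], [0, 1, 1], [0, 0, 1]]

The characteristic polynomial is det(xI - A) = (x - 1)^3, so the eigenvalues are 1 (algebraic multiplicity 3).

For λ = 1: rank(A - I) = 2, rank((A - I)^2) = 1, rank((A - I)^3) = 0. The eigenspace has dimension 3 - 2 = 1, so there is 1 Jordan block; the rank sequence gives block sizes [3].

Assembling the blocks gives the Jordan form J above.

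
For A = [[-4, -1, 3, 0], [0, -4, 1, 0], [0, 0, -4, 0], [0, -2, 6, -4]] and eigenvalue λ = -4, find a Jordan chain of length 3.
We seek v_1 ∈ ker((A + 4I)^3) \ ker((A + 4I)^2), then set v_{i+1} = (A + 4I) v_i.

One such chain is v_1 = [[0, 3, 1, 0]]^T, v_2 = [[0, 1, 0, 0]]^T, v_3 = [[-1, 0, 0, -2]]^T. Check: (A + 4I) v_3 = [[0, 0, 0, 0]]^T = 0.

v_1 = [[0, 3, 1, 0]]^T, v_2 = [[0, 1, 0, 0]]^T, v_3 = [[-1, 0, 0, -2]]^T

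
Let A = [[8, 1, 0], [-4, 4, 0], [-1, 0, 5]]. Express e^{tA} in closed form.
A has Jordan form J = [[5, 0, 0], [0, 6, 1], [0, 0, 6]] with A = PJP^{-1}, so e^{tA} = P e^{tJ} P^{-1}.

For a Jordan block J_k(λ), e^{tJ_k(λ)} = e^{λt} · (I + tN + t^2 N^2/2! + ... + t^{k-1} N^{k-1}/(k-1)!) where N is the nilpotent superdiagonal part.

Assembling the blocks and conjugating back gives the entries of e^{tA} as shown above.

e^{tA} = [[(2*t + 1)*e^{6*t}, t*e^{6*t}, 0], [-4*t*e^{6*t}, (1 - 2*t)*e^{6*t}, 0], [(-2*t*e^{t} + e^{t} - 1)*e^{5*t}, (-t*e^{t} + e^{t} - 1)*e^{5*t}, e^{5*t}]]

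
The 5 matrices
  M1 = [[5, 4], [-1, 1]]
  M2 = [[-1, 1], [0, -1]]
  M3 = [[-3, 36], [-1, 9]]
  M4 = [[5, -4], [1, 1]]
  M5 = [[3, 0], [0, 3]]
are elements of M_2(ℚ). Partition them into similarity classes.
3 classes: {M1, M3, M4}, {M2}, {M5}

Characteristic polynomials: χ_{M1} = (x - 3)^2, χ_{M2} = (x + 1)^2, χ_{M3} = (x - 3)^2, χ_{M4} = (x - 3)^2, χ_{M5} = (x - 3)^2.

{M1, M3, M4}: invariant factors (x - 3)^2.

{M2}: invariant factors (x + 1)^2.

{M5}: invariant factors x - 3, x - 3.

Matrices are similar if and only if their invariant-factor lists agree; the partition into similarity classes is {M1, M3, M4}, {M2}, {M5}.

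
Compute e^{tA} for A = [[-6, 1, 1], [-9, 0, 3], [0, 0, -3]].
A has Jordan form J = [[-3, 1, 0], [0, -3, 0], [0, 0, -3]] with A = PJP^{-1}, so e^{tA} = P e^{tJ} P^{-1}.

For a Jordan block J_k(λ), e^{tJ_k(λ)} = e^{λt} · (I + tN + t^2 N^2/2! + ... + t^{k-1} N^{k-1}/(k-1)!) where N is the nilpotent superdiagonal part.

Assembling the blocks and conjugating back gives the entries of e^{tA} as shown above.

e^{tA} = [[(1 - 3*t)*e^{-3*t}, t*e^{-3*t}, t*e^{-3*t}], [-9*t*e^{-3*t}, (3*t + 1)*e^{-3*t}, 3*t*e^{-3*t}], [0, 0, e^{-3*t}]]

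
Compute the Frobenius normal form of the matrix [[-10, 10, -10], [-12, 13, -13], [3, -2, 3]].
R = [[0, 0, -10], [1, 0, -3], [0, 1, 6]]

The invariant factors of A (the non-unit diagonal entries of the Smith normal form of xI - A over ℚ[x]) are (x - 5)(x - 2)(x + 1), each dividing the next. The characteristic polynomial is their product, (x - 5)(x - 2)(x + 1).

The rational canonical form is the block-diagonal matrix of companion matrices C(f_i):
R = [[0, 0, -10], [1, 0, -3], [0, 1, 6]].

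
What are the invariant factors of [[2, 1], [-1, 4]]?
(x - 3)^2

The Jordan structure of A has elementary divisors (x - 3)^2. Arranging the block sizes at each eigenvalue in decreasing order and taking row products gives the invariant factors.

Invariant factors (smallest first, each dividing the next): (x - 3)^2.

Check: the last factor (x - 3)^2 is the minimal polynomial, and the product (x - 3)^2 is the characteristic polynomial.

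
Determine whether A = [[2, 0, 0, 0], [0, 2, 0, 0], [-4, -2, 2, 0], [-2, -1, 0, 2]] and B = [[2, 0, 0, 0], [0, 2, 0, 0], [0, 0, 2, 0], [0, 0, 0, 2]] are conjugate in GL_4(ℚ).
No.

Both have characteristic polynomial (x - 2)^4, but the minimal polynomial of A is (x - 2)^2 while the minimal polynomial of B is x - 2. The minimal polynomial is a similarity invariant, so A and B are not similar.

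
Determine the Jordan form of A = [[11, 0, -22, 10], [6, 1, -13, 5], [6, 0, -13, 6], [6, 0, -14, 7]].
J = [[-1, 0, 0, 0], [0, 1, 1, 0], [0, 0, 1, 0], [0, 0, 0, 5]]

The characteristic polynomial is det(xI - A) = (x - 5)(x - 1)^2(x + 1), so the eigenvalues are -1 (algebraic multiplicity 1), 1 (algebraic multiplicity 2), 5 (algebraic multiplicity 1).

For λ = -1: algebraic multiplicity 1 gives one 1×1 block.

For λ = 1: rank(A - I) = 3, rank((A - I)^2) = 2. The eigenspace has dimension 4 - 3 = 1, so there is 1 Jordan block; the rank sequence gives block sizes [2].

For λ = 5: algebraic multiplicity 1 gives one 1×1 block.

Assembling the blocks gives the Jordan form J above.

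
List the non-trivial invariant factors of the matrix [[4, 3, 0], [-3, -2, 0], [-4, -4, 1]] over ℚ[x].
x - 1, (x - 1)^2

The Jordan structure of A has elementary divisors (x - 1)^2, (x - 1). Arranging the block sizes at each eigenvalue in decreasing order and taking row products gives the invariant factors.

Invariant factors (smallest first, each dividing the next): x - 1, (x - 1)^2.

Check: the last factor (x - 1)^2 is the minimal polynomial, and the product (x - 1)^3 is the characteristic polynomial.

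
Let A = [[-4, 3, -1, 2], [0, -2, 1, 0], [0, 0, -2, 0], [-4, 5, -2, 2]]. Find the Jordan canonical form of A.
The characteristic polynomial is det(xI - A) = x(x + 2)^3, so the eigenvalues are -2 (algebraic multiplicity 3), 0 (algebraic multiplicity 1).

For λ = -2: rank(A + 2I) = 3, rank((A + 2I)^2) = 2, rank((A + 2I)^3) = 1. The eigenspace has dimension 4 - 3 = 1, so there is 1 Jordan block; the rank sequence gives block sizes [3].

For λ = 0: algebraic multiplicity 1 gives one 1×1 block.

Assembling the blocks gives the Jordan form J above.

J = [[-2, 1, 0, 0], [0, -2, 1, 0], [0, 0, -2, 0], [0, 0, 0, 0]]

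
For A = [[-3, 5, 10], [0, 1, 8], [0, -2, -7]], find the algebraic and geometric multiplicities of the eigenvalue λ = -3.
The characteristic polynomial is (x + 3)^3, so the factor x + 3 appears with exponent 3: the algebraic multiplicity is 3.

rank(A + 3I) = 1, so the eigenspace has dimension 3 - 1 = 2: the geometric multiplicity is 2.

Since 2 < 3, A is not diagonalizable.

algebraic multiplicity 3, geometric multiplicity 2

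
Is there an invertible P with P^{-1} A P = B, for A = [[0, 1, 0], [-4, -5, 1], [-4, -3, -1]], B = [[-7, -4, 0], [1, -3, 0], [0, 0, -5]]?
No.

trace(A) = -6 but trace(B) = -15. The trace is a similarity invariant, so A and B are not similar.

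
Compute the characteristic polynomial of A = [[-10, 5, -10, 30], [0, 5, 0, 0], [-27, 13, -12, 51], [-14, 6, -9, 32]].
χ_A(x) = x(x - 5)^3

xI - A = [[x + 10, -5, 10, -30], [0, x - 5, 0, 0], [27, -13, x + 12, -51], [14, -6, 9, x - 32]].

Expanding det(xI - A) along the first row:
det(xI - A) = + (x + 10)·det([[x - 5, 0, 0], [-13, x + 12, -51], [-6, 9, x - 32]]) - (-5)·det([[0, 0, 0], [27, x + 12, -51], [14, 9, x - 32]]) + (10)·det([[0, x - 5, 0], [27, -13, -51], [14, -6, x - 32]]) - (-30)·det([[0, x - 5, 0], [27, -13, x + 12], [14, -6, 9]]).

Evaluating gives χ_A(x) = x^4 - 15x^3 + 75x^2 - 125x = x(x - 5)^3.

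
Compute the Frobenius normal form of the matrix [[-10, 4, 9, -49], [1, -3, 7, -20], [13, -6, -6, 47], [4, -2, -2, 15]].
The invariant factors of A (the non-unit diagonal entries of the Smith normal form of xI - A over ℚ[x]) are x^2 + 2x - 5, x^2 + 2x - 5, each dividing the next. The characteristic polynomial is their product, (x^2 + 2x - 5)^2.

The rational canonical form is the block-diagonal matrix of companion matrices C(f_i):
R = [[0, 5, 0, 0], [1, -2, 0, 0], [0, 0, 0, 5], [0, 0, 1, -2]].

Note the characteristic polynomial does not split into linear factors over ℚ, so A has no Jordan form over ℚ; the rational canonical form exists over any field.

R = [[0, 5, 0, 0], [1, -2, 0, 0], [0, 0, 0, 5], [0, 0, 1, -2]]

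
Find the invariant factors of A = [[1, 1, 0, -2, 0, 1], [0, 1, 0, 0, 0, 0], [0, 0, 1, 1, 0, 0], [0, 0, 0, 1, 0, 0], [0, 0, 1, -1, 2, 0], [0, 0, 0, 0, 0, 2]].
The Jordan structure of A has elementary divisors (x - 1)^2, (x - 1)^2, (x - 2), (x - 2). Arranging the block sizes at each eigenvalue in decreasing order and taking row products gives the invariant factors.

Invariant factors (smallest first, each dividing the next): (x - 2)(x - 1)^2, (x - 2)(x - 1)^2.

Check: the last factor (x - 2)(x - 1)^2 is the minimal polynomial, and the product (x - 2)^2(x - 1)^4 is the characteristic polynomial.

(x - 2)(x - 1)^2, (x - 2)(x - 1)^2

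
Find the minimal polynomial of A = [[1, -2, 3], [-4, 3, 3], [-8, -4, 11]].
The characteristic polynomial factors as (x - 5)^3. The minimal polynomial is ∏(x - λ)^{k_λ} where k_λ is the size of the largest Jordan block at λ.

For λ = 5: rank(A - 5I) = 1, and the largest Jordan block has size 2 (the smallest k with rank((A - 5I)^k) = rank((A - 5I)^(k+1))).

So m_A(x) = (x - 5)^2.

m_A(x) = (x - 5)^2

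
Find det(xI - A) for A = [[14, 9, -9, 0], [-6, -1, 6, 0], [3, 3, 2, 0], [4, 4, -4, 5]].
xI - A = [[x - 14, -9, 9, 0], [6, x + 1, -6, 0], [-3, -3, x - 2, 0], [-4, -4, 4, x - 5]].

Expanding det(xI - A) along the first row:
det(xI - A) = + (x - 14)·det([[x + 1, -6, 0], [-3, x - 2, 0], [-4, 4, x - 5]]) - (-9)·det([[6, -6, 0], [-3, x - 2, 0], [-4, 4, x - 5]]) + (9)·det([[6, x + 1, 0], [-3, -3, 0], [-4, -4, x - 5]]) - (0)·det([[6, x + 1, -6], [-3, -3, x - 2], [-4, -4, 4]]).

Evaluating gives χ_A(x) = x^4 - 20x^3 + 150x^2 - 500x + 625 = (x - 5)^4.

χ_A(x) = (x - 5)^4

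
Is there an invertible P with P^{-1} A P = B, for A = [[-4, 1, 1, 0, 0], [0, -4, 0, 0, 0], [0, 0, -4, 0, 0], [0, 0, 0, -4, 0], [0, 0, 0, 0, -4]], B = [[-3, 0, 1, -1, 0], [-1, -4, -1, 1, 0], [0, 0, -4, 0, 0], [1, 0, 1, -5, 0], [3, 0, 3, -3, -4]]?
Yes.

Two matrices over a field are similar if and only if they have the same invariant factors.

Both A and B have characteristic polynomial (x + 4)^5 and minimal polynomial (x + 4)^2. Computing further, both have invariant factors x + 4, x + 4, x + 4, (x + 4)^2. Hence A and B are similar.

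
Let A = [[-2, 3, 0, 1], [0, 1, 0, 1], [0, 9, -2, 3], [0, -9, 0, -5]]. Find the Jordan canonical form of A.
J = [[-2, 1, 0, 0], [0, -2, 0, 0], [0, 0, -2, 0], [0, 0, 0, -2]]

The characteristic polynomial is det(xI - A) = (x + 2)^4, so the eigenvalues are -2 (algebraic multiplicity 4).

For λ = -2: rank(A + 2I) = 1, rank((A + 2I)^2) = 0. The eigenspace has dimension 4 - 1 = 3, so there are 3 Jordan blocks; the rank sequence gives block sizes [2, 1, 1].

Assembling the blocks gives the Jordan form J above.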